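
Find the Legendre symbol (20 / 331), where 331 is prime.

1

Euler's criterion: (20/331) ≡ 20^165 (mod 331).
20^2 ≡ 69 (mod 331)
20^4 ≡ 127 (mod 331)
20^8 ≡ 241 (mod 331)
20^16 ≡ 156 (mod 331)
20^32 ≡ 173 (mod 331)
20^64 ≡ 139 (mod 331)
20^128 ≡ 123 (mod 331)
20^165 = 20^(128+32+4+1) ≡ 1 (mod 331).
Result is 1, so (20/331) = 1.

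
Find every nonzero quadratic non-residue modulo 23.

5,7,10,11,14,15,17,19,20,21,22

Square k = 1,…,11 (k and 23−k give the same square):
1²=1, 2²=4, 3²=9, 4²=16, 5²≡2, 6²≡13, 7²≡3, 8²≡18, 9²≡12, 10²≡8, 11²≡6 (mod 23).
The residues are {1, 2, 3, 4, 6, 8, 9, 12, 13, 16, 18}; the non-residues are the remaining 11 nonzero classes.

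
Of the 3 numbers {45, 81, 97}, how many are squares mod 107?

(45/107) = -1 → non-residue.
(81/107) = +1 → QR.
(97/107) = -1 → non-residue.
Total quadratic residues among the 3: 1.

1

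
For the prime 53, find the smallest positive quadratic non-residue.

2

(2/53) = −1, so 2 is the smallest positive non-residue mod 53.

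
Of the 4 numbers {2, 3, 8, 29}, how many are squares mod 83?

(2/83) = -1 → non-residue.
(3/83) = +1 → QR.
(8/83) = -1 → non-residue.
(29/83) = +1 → QR.
Total quadratic residues among the 4: 2.

2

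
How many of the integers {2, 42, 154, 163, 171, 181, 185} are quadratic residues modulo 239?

2

(2/239) = +1 → QR.
(42/239) = -1 → non-residue.
(154/239) = -1 → non-residue.
(163/239) = +1 → QR.
(171/239) = -1 → non-residue.
(181/239) = -1 → non-residue.
(185/239) = -1 → non-residue.
Total quadratic residues among the 7: 2.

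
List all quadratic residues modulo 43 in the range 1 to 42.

1, 4, 6, 9, 10, 11, 13, 14, 15, 16, 17, 21, 23, 24, 25, 31, 35, 36, 38, 40, 41

Square k = 1,…,21 (k and 43−k give the same square):
1²=1, 2²=4, 3²=9, 4²=16, 5²=25, 6²=36, 7²≡6, 8²≡21, 9²≡38, 10²≡14, 11²≡35, 12²≡15, 13²≡40, 14²≡24, 15²≡10, 16²≡41, 17²≡31, 18²≡23, 19²≡17, 20²≡13, 21²≡11 (mod 43).
So the quadratic residues mod 43 are {1, 4, 6, 9, 10, 11, 13, 14, 15, 16, 17, 21, 23, 24, 25, 31, 35, 36, 38, 40, 41}.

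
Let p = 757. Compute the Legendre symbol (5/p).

Reciprocity: 5 ≡ 1 and 757 ≡ 1 (mod 4), so (5/757) = +(757/5).
Reduce top mod 5: now compute (2/5).
Pull out 2: since 5 ≡ 5 (mod 8), (2/5) = -1.
Reached (1/5) = 1. Collecting the sign flips along the way, the symbol is -1.

-1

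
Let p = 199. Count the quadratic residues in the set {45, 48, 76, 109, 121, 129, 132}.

3

(45/199) = +1 → QR.
(48/199) = -1 → non-residue.
(76/199) = -1 → non-residue.
(109/199) = -1 → non-residue.
(121/199) = +1 → QR.
(129/199) = -1 → non-residue.
(132/199) = +1 → QR.
Total quadratic residues among the 7: 3.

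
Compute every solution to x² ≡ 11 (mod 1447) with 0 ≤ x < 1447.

269, 1178

Since 1447 ≡ 3 (mod 4), a square root of 11 is 11^((1447+1)/4) = 11^362 mod 1447.
Repeated squaring: 11^2≡121, 11^4≡171, 11^8≡301, 11^16≡887, 11^32≡1048, 11^64≡31, 11^128≡961, 11^256≡335 (mod 1447).
11^362 = 11^(256+64+32+8+2) ≡ 1178 (mod 1447).
Check: 1178² = 1387684 ≡ 11 (mod 1447). The two roots are 269 and 1178.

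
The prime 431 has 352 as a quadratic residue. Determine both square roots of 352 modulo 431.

131, 300

Since 431 ≡ 3 (mod 4), a square root of 352 is 352^((431+1)/4) = 352^108 mod 431.
Repeated squaring: 352^2≡207, 352^4≡180, 352^8≡75, 352^16≡22, 352^32≡53, 352^64≡223 (mod 431).
352^108 = 352^(64+32+8+4) ≡ 300 (mod 431).
Check: 300² = 90000 ≡ 352 (mod 431). The two roots are 131 and 300.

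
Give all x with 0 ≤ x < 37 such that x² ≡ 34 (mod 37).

37 ≡ 1 (mod 4), so we find a root by search.
Trying successive values, 16² = 256 ≡ 34 (mod 37). The other root is 37 − 16 = 21.

16, 21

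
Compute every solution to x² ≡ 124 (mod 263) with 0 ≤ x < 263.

Since 263 ≡ 3 (mod 4), a square root of 124 is 124^((263+1)/4) = 124^66 mod 263.
Repeated squaring: 124^2≡122, 124^4≡156, 124^8≡140, 124^16≡138, 124^32≡108, 124^64≡92 (mod 263).
124^66 = 124^(64+2) ≡ 178 (mod 263).
Check: 178² = 31684 ≡ 124 (mod 263). The two roots are 85 and 178.

85, 178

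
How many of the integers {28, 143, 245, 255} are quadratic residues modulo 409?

(28/409) = -1 → non-residue.
(143/409) = +1 → QR.
(245/409) = +1 → QR.
(255/409) = +1 → QR.
Total quadratic residues among the 4: 3.

3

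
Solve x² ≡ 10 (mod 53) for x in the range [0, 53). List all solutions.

53 ≡ 1 (mod 4), so we find a root by search.
Trying successive values, 13² = 169 ≡ 10 (mod 53). The other root is 53 − 13 = 40.

13, 40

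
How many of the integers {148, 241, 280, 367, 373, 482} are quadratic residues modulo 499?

(148/499) = -1 → non-residue.
(241/499) = -1 → non-residue.
(280/499) = +1 → QR.
(367/499) = -1 → non-residue.
(373/499) = -1 → non-residue.
(482/499) = +1 → QR.
Total quadratic residues among the 6: 2.

2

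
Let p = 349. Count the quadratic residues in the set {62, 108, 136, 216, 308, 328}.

(62/349) = -1 → non-residue.
(108/349) = +1 → QR.
(136/349) = -1 → non-residue.
(216/349) = -1 → non-residue.
(308/349) = +1 → QR.
(328/349) = -1 → non-residue.
Total quadratic residues among the 6: 2.

2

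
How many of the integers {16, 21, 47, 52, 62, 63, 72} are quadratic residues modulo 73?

(16/73) = +1 → QR.
(21/73) = -1 → non-residue.
(47/73) = -1 → non-residue.
(52/73) = -1 → non-residue.
(62/73) = -1 → non-residue.
(63/73) = -1 → non-residue.
(72/73) = +1 → QR.
Total quadratic residues among the 7: 2.

2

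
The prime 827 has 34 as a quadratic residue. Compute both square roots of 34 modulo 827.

Since 827 ≡ 3 (mod 4), a square root of 34 is 34^((827+1)/4) = 34^207 mod 827.
Repeated squaring: 34^2≡329, 34^4≡731, 34^8≡119, 34^16≡102, 34^32≡480, 34^64≡494, 34^128≡71 (mod 827).
34^207 = 34^(128+64+8+4+2+1) ≡ 193 (mod 827).
Check: 193² = 37249 ≡ 34 (mod 827). The two roots are 193 and 634.

193, 634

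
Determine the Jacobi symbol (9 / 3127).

1

Reciprocity: 9 ≡ 1 and 3127 ≡ 3 (mod 4), so (9/3127) = +(3127/9).
Reduce top mod 9: now compute (4/9).
Pull out 2^2: since 9 ≡ 1 (mod 8), (2/9) = +1, so (2/9)^2 = +1.
Reached (1/9) = 1. Collecting the sign flips along the way, the symbol is +1.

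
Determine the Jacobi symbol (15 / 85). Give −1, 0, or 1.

Reciprocity: 15 ≡ 3 and 85 ≡ 1 (mod 4), so (15/85) = +(85/15).
Reduce top mod 15: now compute (10/15).
Pull out 2: since 15 ≡ 7 (mod 8), (2/15) = +1.
Reciprocity: 5 ≡ 1 and 15 ≡ 3 (mod 4), so (5/15) = +(15/5).
Reduce top mod 5: now compute (0/5).
Top reduces to 0: gcd > 1, so the symbol is 0.

0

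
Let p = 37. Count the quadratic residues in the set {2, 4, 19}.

(2/37) = -1 → non-residue.
(4/37) = +1 → QR.
(19/37) = -1 → non-residue.
Total quadratic residues among the 3: 1.

1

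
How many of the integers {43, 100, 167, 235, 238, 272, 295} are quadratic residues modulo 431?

(43/431) = -1 → non-residue.
(100/431) = +1 → QR.
(167/431) = -1 → non-residue.
(235/431) = -1 → non-residue.
(238/431) = +1 → QR.
(272/431) = -1 → non-residue.
(295/431) = +1 → QR.
Total quadratic residues among the 7: 3.

3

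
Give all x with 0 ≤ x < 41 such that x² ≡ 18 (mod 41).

41 ≡ 1 (mod 4), so we find a root by search.
Trying successive values, 10² = 100 ≡ 18 (mod 41). The other root is 41 − 10 = 31.

10, 31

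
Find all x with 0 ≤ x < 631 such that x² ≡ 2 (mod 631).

Since 631 ≡ 3 (mod 4), a square root of 2 is 2^((631+1)/4) = 2^158 mod 631.
Repeated squaring: 2^2≡4, 2^4≡16, 2^8≡256, 2^16≡543, 2^32≡172, 2^64≡558, 2^128≡281 (mod 631).
2^158 = 2^(128+16+8+4+2) ≡ 94 (mod 631).
Check: 94² = 8836 ≡ 2 (mod 631). The two roots are 94 and 537.

94, 537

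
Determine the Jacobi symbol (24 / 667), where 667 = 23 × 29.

1

Pull out 2^3: since 667 ≡ 3 (mod 8), (2/667) = -1, so (2/667)^3 = -1.
Reciprocity: 3 ≡ 3 and 667 ≡ 3 (mod 4), so (3/667) = −(667/3).
Reduce top mod 3: now compute (1/3).
Reached (1/3) = 1. Collecting the sign flips along the way, the symbol is +1.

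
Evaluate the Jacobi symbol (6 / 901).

-1

Pull out 2: since 901 ≡ 5 (mod 8), (2/901) = -1.
Reciprocity: 3 ≡ 3 and 901 ≡ 1 (mod 4), so (3/901) = +(901/3).
Reduce top mod 3: now compute (1/3).
Reached (1/3) = 1. Collecting the sign flips along the way, the symbol is -1.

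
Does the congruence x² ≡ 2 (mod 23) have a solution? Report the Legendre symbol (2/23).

1

Euler's criterion: (2/23) ≡ 2^11 (mod 23).
2^2 ≡ 4 (mod 23)
2^4 ≡ 16 (mod 23)
2^8 ≡ 3 (mod 23)
2^11 = 2^(8+2+1) ≡ 1 (mod 23).
Result is 1, so (2/23) = 1.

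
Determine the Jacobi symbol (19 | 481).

1

Reciprocity: 19 ≡ 3 and 481 ≡ 1 (mod 4), so (19/481) = +(481/19).
Reduce top mod 19: now compute (6/19).
Pull out 2: since 19 ≡ 3 (mod 8), (2/19) = -1.
Reciprocity: 3 ≡ 3 and 19 ≡ 3 (mod 4), so (3/19) = −(19/3).
Reduce top mod 3: now compute (1/3).
Reached (1/3) = 1. Collecting the sign flips along the way, the symbol is +1.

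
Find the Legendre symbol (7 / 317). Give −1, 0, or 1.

1

Euler's criterion: (7/317) ≡ 7^158 (mod 317).
7^2 ≡ 49 (mod 317)
7^4 ≡ 182 (mod 317)
7^8 ≡ 156 (mod 317)
7^16 ≡ 244 (mod 317)
7^32 ≡ 257 (mod 317)
7^64 ≡ 113 (mod 317)
7^128 ≡ 89 (mod 317)
7^158 = 7^(128+16+8+4+2) ≡ 1 (mod 317).
Result is 1, so (7/317) = 1.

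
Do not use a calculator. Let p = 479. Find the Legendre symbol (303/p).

Reciprocity: 303 ≡ 3 and 479 ≡ 3 (mod 4), so (303/479) = −(479/303).
Reduce top mod 303: now compute (176/303).
Pull out 2^4: since 303 ≡ 7 (mod 8), (2/303) = +1, so (2/303)^4 = +1.
Reciprocity: 11 ≡ 3 and 303 ≡ 3 (mod 4), so (11/303) = −(303/11).
Reduce top mod 11: now compute (6/11).
Pull out 2: since 11 ≡ 3 (mod 8), (2/11) = -1.
Reciprocity: 3 ≡ 3 and 11 ≡ 3 (mod 4), so (3/11) = −(11/3).
Reduce top mod 3: now compute (2/3).
Pull out 2: since 3 ≡ 3 (mod 8), (2/3) = -1.
Reached (1/3) = 1. Collecting the sign flips along the way, the symbol is -1.

-1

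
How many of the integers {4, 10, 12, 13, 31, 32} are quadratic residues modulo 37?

(4/37) = +1 → QR.
(10/37) = +1 → QR.
(12/37) = +1 → QR.
(13/37) = -1 → non-residue.
(31/37) = -1 → non-residue.
(32/37) = -1 → non-residue.
Total quadratic residues among the 6: 3.

3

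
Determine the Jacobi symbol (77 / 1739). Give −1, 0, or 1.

Reciprocity: 77 ≡ 1 and 1739 ≡ 3 (mod 4), so (77/1739) = +(1739/77).
Reduce top mod 77: now compute (45/77).
Reciprocity: 45 ≡ 1 and 77 ≡ 1 (mod 4), so (45/77) = +(77/45).
Reduce top mod 45: now compute (32/45).
Pull out 2^5: since 45 ≡ 5 (mod 8), (2/45) = -1, so (2/45)^5 = -1.
Reached (1/45) = 1. Collecting the sign flips along the way, the symbol is -1.

-1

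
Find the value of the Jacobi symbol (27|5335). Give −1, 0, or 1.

Reciprocity: 27 ≡ 3 and 5335 ≡ 3 (mod 4), so (27/5335) = −(5335/27).
Reduce top mod 27: now compute (16/27).
Pull out 2^4: since 27 ≡ 3 (mod 8), (2/27) = -1, so (2/27)^4 = +1.
Reached (1/27) = 1. Collecting the sign flips along the way, the symbol is -1.

-1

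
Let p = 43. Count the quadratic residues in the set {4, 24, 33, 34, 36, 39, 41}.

(4/43) = +1 → QR.
(24/43) = +1 → QR.
(33/43) = -1 → non-residue.
(34/43) = -1 → non-residue.
(36/43) = +1 → QR.
(39/43) = -1 → non-residue.
(41/43) = +1 → QR.
Total quadratic residues among the 7: 4.

4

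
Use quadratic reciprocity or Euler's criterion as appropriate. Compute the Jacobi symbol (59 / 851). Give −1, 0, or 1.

Reciprocity: 59 ≡ 3 and 851 ≡ 3 (mod 4), so (59/851) = −(851/59).
Reduce top mod 59: now compute (25/59).
Reciprocity: 25 ≡ 1 and 59 ≡ 3 (mod 4), so (25/59) = +(59/25).
Reduce top mod 25: now compute (9/25).
Reciprocity: 9 ≡ 1 and 25 ≡ 1 (mod 4), so (9/25) = +(25/9).
Reduce top mod 9: now compute (7/9).
Reciprocity: 7 ≡ 3 and 9 ≡ 1 (mod 4), so (7/9) = +(9/7).
Reduce top mod 7: now compute (2/7).
Pull out 2: since 7 ≡ 7 (mod 8), (2/7) = +1.
Reached (1/7) = 1. Collecting the sign flips along the way, the symbol is -1.

-1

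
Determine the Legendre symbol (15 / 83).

-1

Euler's criterion: (15/83) ≡ 15^41 (mod 83).
15^2 ≡ 59 (mod 83)
15^4 ≡ 78 (mod 83)
15^8 ≡ 25 (mod 83)
15^16 ≡ 44 (mod 83)
15^32 ≡ 27 (mod 83)
15^41 = 15^(32+8+1) ≡ 82 (mod 83).
Result is 82 ≡ −1, so (15/83) = −1.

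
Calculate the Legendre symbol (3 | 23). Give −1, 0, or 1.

1

Reciprocity: 3 ≡ 3 and 23 ≡ 3 (mod 4), so (3/23) = −(23/3).
Reduce top mod 3: now compute (2/3).
Pull out 2: since 3 ≡ 3 (mod 8), (2/3) = -1.
Reached (1/3) = 1. Collecting the sign flips along the way, the symbol is +1.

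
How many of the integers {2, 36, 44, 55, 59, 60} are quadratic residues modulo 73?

(2/73) = +1 → QR.
(36/73) = +1 → QR.
(44/73) = -1 → non-residue.
(55/73) = +1 → QR.
(59/73) = -1 → non-residue.
(60/73) = -1 → non-residue.
Total quadratic residues among the 6: 3.

3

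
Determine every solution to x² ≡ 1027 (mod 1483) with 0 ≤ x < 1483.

Since 1483 ≡ 3 (mod 4), a square root of 1027 is 1027^((1483+1)/4) = 1027^371 mod 1483.
Repeated squaring: 1027^2≡316, 1027^4≡495, 1027^8≡330, 1027^16≡641, 1027^32≡90, 1027^64≡685, 1027^128≡597, 1027^256≡489 (mod 1483).
1027^371 = 1027^(256+64+32+16+2+1) ≡ 1409 (mod 1483).
Check: 1409² = 1985281 ≡ 1027 (mod 1483). The two roots are 74 and 1409.

74, 1409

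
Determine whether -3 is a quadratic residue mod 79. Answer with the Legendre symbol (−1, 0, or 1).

1

Euler's criterion: (-3/79) ≡ 76^39 (mod 79).
76^2 ≡ 9 (mod 79)
76^4 ≡ 2 (mod 79)
76^8 ≡ 4 (mod 79)
76^16 ≡ 16 (mod 79)
76^32 ≡ 19 (mod 79)
76^39 = 76^(32+4+2+1) ≡ 1 (mod 79).
Result is 1, so (-3/79) = 1.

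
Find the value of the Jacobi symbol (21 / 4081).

Reciprocity: 21 ≡ 1 and 4081 ≡ 1 (mod 4), so (21/4081) = +(4081/21).
Reduce top mod 21: now compute (7/21).
Reciprocity: 7 ≡ 3 and 21 ≡ 1 (mod 4), so (7/21) = +(21/7).
Reduce top mod 7: now compute (0/7).
Top reduces to 0: gcd > 1, so the symbol is 0.

0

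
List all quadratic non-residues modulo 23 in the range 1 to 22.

5, 7, 10, 11, 14, 15, 17, 19, 20, 21, 22

Square k = 1,…,11 (k and 23−k give the same square):
1²=1, 2²=4, 3²=9, 4²=16, 5²≡2, 6²≡13, 7²≡3, 8²≡18, 9²≡12, 10²≡8, 11²≡6 (mod 23).
The residues are {1, 2, 3, 4, 6, 8, 9, 12, 13, 16, 18}; the non-residues are the remaining 11 nonzero classes.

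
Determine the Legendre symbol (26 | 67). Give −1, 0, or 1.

Euler's criterion: (26/67) ≡ 26^33 (mod 67).
26^2 ≡ 6 (mod 67)
26^4 ≡ 36 (mod 67)
26^8 ≡ 23 (mod 67)
26^16 ≡ 60 (mod 67)
26^32 ≡ 49 (mod 67)
26^33 = 26^(32+1) ≡ 1 (mod 67).
Result is 1, so (26/67) = 1.

1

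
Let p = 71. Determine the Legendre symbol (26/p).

Euler's criterion: (26/71) ≡ 26^35 (mod 71).
26^2 ≡ 37 (mod 71)
26^4 ≡ 20 (mod 71)
26^8 ≡ 45 (mod 71)
26^16 ≡ 37 (mod 71)
26^32 ≡ 20 (mod 71)
26^35 = 26^(32+2+1) ≡ 70 (mod 71).
Result is 70 ≡ −1, so (26/71) = −1.

-1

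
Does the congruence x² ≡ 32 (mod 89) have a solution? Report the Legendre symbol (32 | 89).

Euler's criterion: (32/89) ≡ 32^44 (mod 89).
32^2 ≡ 45 (mod 89)
32^4 ≡ 67 (mod 89)
32^8 ≡ 39 (mod 89)
32^16 ≡ 8 (mod 89)
32^32 ≡ 64 (mod 89)
32^44 = 32^(32+8+4) ≡ 1 (mod 89).
Result is 1, so (32/89) = 1.

1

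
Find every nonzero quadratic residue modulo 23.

Square k = 1,…,11 (k and 23−k give the same square):
1²=1, 2²=4, 3²=9, 4²=16, 5²≡2, 6²≡13, 7²≡3, 8²≡18, 9²≡12, 10²≡8, 11²≡6 (mod 23).
So the quadratic residues mod 23 are {1, 2, 3, 4, 6, 8, 9, 12, 13, 16, 18}.

1, 2, 3, 4, 6, 8, 9, 12, 13, 16, 18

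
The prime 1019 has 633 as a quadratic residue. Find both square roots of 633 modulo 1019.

Since 1019 ≡ 3 (mod 4), a square root of 633 is 633^((1019+1)/4) = 633^255 mod 1019.
Repeated squaring: 633^2≡222, 633^4≡372, 633^8≡819, 633^16≡259, 633^32≡846, 633^64≡378, 633^128≡224 (mod 1019).
633^255 = 633^(128+64+32+16+8+4+2+1) ≡ 134 (mod 1019).
Check: 134² = 17956 ≡ 633 (mod 1019). The two roots are 134 and 885.

134, 885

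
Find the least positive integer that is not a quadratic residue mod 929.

(2/929) = +1, so 2 is a residue.
(3/929) = −1, so 3 is the smallest positive non-residue mod 929.

3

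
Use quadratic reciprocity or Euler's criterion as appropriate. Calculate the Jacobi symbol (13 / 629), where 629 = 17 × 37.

-1

Reciprocity: 13 ≡ 1 and 629 ≡ 1 (mod 4), so (13/629) = +(629/13).
Reduce top mod 13: now compute (5/13).
Reciprocity: 5 ≡ 1 and 13 ≡ 1 (mod 4), so (5/13) = +(13/5).
Reduce top mod 5: now compute (3/5).
Reciprocity: 3 ≡ 3 and 5 ≡ 1 (mod 4), so (3/5) = +(5/3).
Reduce top mod 3: now compute (2/3).
Pull out 2: since 3 ≡ 3 (mod 8), (2/3) = -1.
Reached (1/3) = 1. Collecting the sign flips along the way, the symbol is -1.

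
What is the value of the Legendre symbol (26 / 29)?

Euler's criterion: (26/29) ≡ 26^14 (mod 29).
26^2 ≡ 9 (mod 29)
26^4 ≡ 23 (mod 29)
26^8 ≡ 7 (mod 29)
26^14 = 26^(8+4+2) ≡ 28 (mod 29).
Result is 28 ≡ −1, so (26/29) = −1.

-1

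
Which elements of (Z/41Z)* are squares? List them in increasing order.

Square k = 1,…,20 (k and 41−k give the same square):
1²=1, 2²=4, 3²=9, 4²=16, 5²=25, 6²=36, 7²≡8, 8²≡23, 9²≡40, 10²≡18, 11²≡39, 12²≡21, 13²≡5, 14²≡32, 15²≡20, 16²≡10, 17²≡2, 18²≡37, 19²≡33, 20²≡31 (mod 41).
So the quadratic residues mod 41 are {1, 2, 4, 5, 8, 9, 10, 16, 18, 20, 21, 23, 25, 31, 32, 33, 36, 37, 39, 40}.

1,2,4,5,8,9,10,16,18,20,21,23,25,31,32,33,36,37,39,40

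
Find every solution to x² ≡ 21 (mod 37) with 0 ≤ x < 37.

13, 24

37 ≡ 1 (mod 4), so we find a root by search.
Trying successive values, 13² = 169 ≡ 21 (mod 37). The other root is 37 − 13 = 24.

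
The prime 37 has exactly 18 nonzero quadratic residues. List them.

1,3,4,7,9,10,11,12,16,21,25,26,27,28,30,33,34,36

Square k = 1,…,18 (k and 37−k give the same square):
1²=1, 2²=4, 3²=9, 4²=16, 5²=25, 6²=36, 7²≡12, 8²≡27, 9²≡7, 10²≡26, 11²≡10, 12²≡33, 13²≡21, 14²≡11, 15²≡3, 16²≡34, 17²≡30, 18²≡28 (mod 37).
So the quadratic residues mod 37 are {1, 3, 4, 7, 9, 10, 11, 12, 16, 21, 25, 26, 27, 28, 30, 33, 34, 36}.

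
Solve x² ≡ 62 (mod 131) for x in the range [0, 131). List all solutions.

18, 113

Since 131 ≡ 3 (mod 4), a square root of 62 is 62^((131+1)/4) = 62^33 mod 131.
Repeated squaring: 62^2≡45, 62^4≡60, 62^8≡63, 62^16≡39, 62^32≡80 (mod 131).
62^33 = 62^(32+1) ≡ 113 (mod 131).
Check: 113² = 12769 ≡ 62 (mod 131). The two roots are 18 and 113.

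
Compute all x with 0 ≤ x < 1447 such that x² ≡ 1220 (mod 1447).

218, 1229

Since 1447 ≡ 3 (mod 4), a square root of 1220 is 1220^((1447+1)/4) = 1220^362 mod 1447.
Repeated squaring: 1220^2≡884, 1220^4≡76, 1220^8≡1435, 1220^16≡144, 1220^32≡478, 1220^64≡1305, 1220^128≡1353, 1220^256≡154 (mod 1447).
1220^362 = 1220^(256+64+32+8+2) ≡ 1229 (mod 1447).
Check: 1229² = 1510441 ≡ 1220 (mod 1447). The two roots are 218 and 1229.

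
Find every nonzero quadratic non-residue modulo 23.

5, 7, 10, 11, 14, 15, 17, 19, 20, 21, 22

Square k = 1,…,11 (k and 23−k give the same square):
1²=1, 2²=4, 3²=9, 4²=16, 5²≡2, 6²≡13, 7²≡3, 8²≡18, 9²≡12, 10²≡8, 11²≡6 (mod 23).
The residues are {1, 2, 3, 4, 6, 8, 9, 12, 13, 16, 18}; the non-residues are the remaining 11 nonzero classes.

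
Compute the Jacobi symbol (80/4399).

1

Pull out 2^4: since 4399 ≡ 7 (mod 8), (2/4399) = +1, so (2/4399)^4 = +1.
Reciprocity: 5 ≡ 1 and 4399 ≡ 3 (mod 4), so (5/4399) = +(4399/5).
Reduce top mod 5: now compute (4/5).
Pull out 2^2: since 5 ≡ 5 (mod 8), (2/5) = -1, so (2/5)^2 = +1.
Reached (1/5) = 1. Collecting the sign flips along the way, the symbol is +1.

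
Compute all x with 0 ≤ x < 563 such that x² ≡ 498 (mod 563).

111, 452

Since 563 ≡ 3 (mod 4), a square root of 498 is 498^((563+1)/4) = 498^141 mod 563.
Repeated squaring: 498^2≡284, 498^4≡147, 498^8≡215, 498^16≡59, 498^32≡103, 498^64≡475, 498^128≡425 (mod 563).
498^141 = 498^(128+8+4+1) ≡ 452 (mod 563).
Check: 452² = 204304 ≡ 498 (mod 563). The two roots are 111 and 452.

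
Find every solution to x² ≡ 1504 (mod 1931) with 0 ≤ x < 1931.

Since 1931 ≡ 3 (mod 4), a square root of 1504 is 1504^((1931+1)/4) = 1504^483 mod 1931.
Repeated squaring: 1504^2≡815, 1504^4≡1892, 1504^8≡1521, 1504^16≡103, 1504^32≡954, 1504^64≡615, 1504^128≡1680, 1504^256≡1209 (mod 1931).
1504^483 = 1504^(256+128+64+32+2+1) ≡ 180 (mod 1931).
Check: 180² = 32400 ≡ 1504 (mod 1931). The two roots are 180 and 1751.

180, 1751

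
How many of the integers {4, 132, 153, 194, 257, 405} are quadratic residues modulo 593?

(4/593) = +1 → QR.
(132/593) = +1 → QR.
(153/593) = +1 → QR.
(194/593) = +1 → QR.
(257/593) = +1 → QR.
(405/593) = -1 → non-residue.
Total quadratic residues among the 6: 5.

5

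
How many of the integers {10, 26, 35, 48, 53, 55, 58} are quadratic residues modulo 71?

(10/71) = +1 → QR.
(26/71) = -1 → non-residue.
(35/71) = -1 → non-residue.
(48/71) = +1 → QR.
(53/71) = -1 → non-residue.
(55/71) = -1 → non-residue.
(58/71) = +1 → QR.
Total quadratic residues among the 7: 3.

3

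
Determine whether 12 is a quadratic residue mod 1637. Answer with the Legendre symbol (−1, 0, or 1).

Pull out 2^2: since 1637 ≡ 5 (mod 8), (2/1637) = -1, so (2/1637)^2 = +1.
Reciprocity: 3 ≡ 3 and 1637 ≡ 1 (mod 4), so (3/1637) = +(1637/3).
Reduce top mod 3: now compute (2/3).
Pull out 2: since 3 ≡ 3 (mod 8), (2/3) = -1.
Reached (1/3) = 1. Collecting the sign flips along the way, the symbol is -1.

-1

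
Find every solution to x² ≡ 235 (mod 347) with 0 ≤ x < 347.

Since 347 ≡ 3 (mod 4), a square root of 235 is 235^((347+1)/4) = 235^87 mod 347.
Repeated squaring: 235^2≡52, 235^4≡275, 235^8≡326, 235^16≡94, 235^32≡161, 235^64≡243 (mod 347).
235^87 = 235^(64+16+4+2+1) ≡ 249 (mod 347).
Check: 249² = 62001 ≡ 235 (mod 347). The two roots are 98 and 249.

98, 249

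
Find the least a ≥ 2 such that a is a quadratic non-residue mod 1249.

(2/1249) = +1, so 2 is a residue.
(3/1249) = +1, so 3 is a residue.
(4/1249) = +1, so 4 is a residue.
(5/1249) = +1, so 5 is a residue.
(6/1249) = +1, so 6 is a residue.
(7/1249) = −1, so 7 is the smallest positive non-residue mod 1249.

7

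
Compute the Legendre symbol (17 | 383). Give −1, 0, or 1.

1

Reciprocity: 17 ≡ 1 and 383 ≡ 3 (mod 4), so (17/383) = +(383/17).
Reduce top mod 17: now compute (9/17).
Reciprocity: 9 ≡ 1 and 17 ≡ 1 (mod 4), so (9/17) = +(17/9).
Reduce top mod 9: now compute (8/9).
Pull out 2^3: since 9 ≡ 1 (mod 8), (2/9) = +1, so (2/9)^3 = +1.
Reached (1/9) = 1. Collecting the sign flips along the way, the symbol is +1.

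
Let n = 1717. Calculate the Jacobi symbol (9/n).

Reciprocity: 9 ≡ 1 and 1717 ≡ 1 (mod 4), so (9/1717) = +(1717/9).
Reduce top mod 9: now compute (7/9).
Reciprocity: 7 ≡ 3 and 9 ≡ 1 (mod 4), so (7/9) = +(9/7).
Reduce top mod 7: now compute (2/7).
Pull out 2: since 7 ≡ 7 (mod 8), (2/7) = +1.
Reached (1/7) = 1. Collecting the sign flips along the way, the symbol is +1.

1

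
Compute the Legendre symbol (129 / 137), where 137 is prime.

1

Reciprocity: 129 ≡ 1 and 137 ≡ 1 (mod 4), so (129/137) = +(137/129).
Reduce top mod 129: now compute (8/129).
Pull out 2^3: since 129 ≡ 1 (mod 8), (2/129) = +1, so (2/129)^3 = +1.
Reached (1/129) = 1. Collecting the sign flips along the way, the symbol is +1.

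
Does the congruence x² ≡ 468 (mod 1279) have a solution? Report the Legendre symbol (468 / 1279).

-1

Pull out 2^2: since 1279 ≡ 7 (mod 8), (2/1279) = +1, so (2/1279)^2 = +1.
Reciprocity: 117 ≡ 1 and 1279 ≡ 3 (mod 4), so (117/1279) = +(1279/117).
Reduce top mod 117: now compute (109/117).
Reciprocity: 109 ≡ 1 and 117 ≡ 1 (mod 4), so (109/117) = +(117/109).
Reduce top mod 109: now compute (8/109).
Pull out 2^3: since 109 ≡ 5 (mod 8), (2/109) = -1, so (2/109)^3 = -1.
Reached (1/109) = 1. Collecting the sign flips along the way, the symbol is -1.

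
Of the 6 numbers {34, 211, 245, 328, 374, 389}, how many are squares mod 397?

3

(34/397) = +1 → QR.
(211/397) = -1 → non-residue.
(245/397) = -1 → non-residue.
(328/397) = +1 → QR.
(374/397) = +1 → QR.
(389/397) = -1 → non-residue.
Total quadratic residues among the 6: 3.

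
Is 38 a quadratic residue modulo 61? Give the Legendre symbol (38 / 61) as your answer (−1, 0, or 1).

Euler's criterion: (38/61) ≡ 38^30 (mod 61).
38^2 ≡ 41 (mod 61)
38^4 ≡ 34 (mod 61)
38^8 ≡ 58 (mod 61)
38^16 ≡ 9 (mod 61)
38^30 = 38^(16+8+4+2) ≡ 60 (mod 61).
Result is 60 ≡ −1, so (38/61) = −1.

-1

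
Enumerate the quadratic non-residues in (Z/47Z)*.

5, 10, 11, 13, 15, 19, 20, 22, 23, 26, 29, 30, 31, 33, 35, 38, 39, 40, 41, 43, 44, 45, 46

Square k = 1,…,23 (k and 47−k give the same square):
1²=1, 2²=4, 3²=9, 4²=16, 5²=25, 6²=36, 7²≡2, 8²≡17, 9²≡34, 10²≡6, 11²≡27, 12²≡3, 13²≡28, 14²≡8, 15²≡37, 16²≡21, 17²≡7, 18²≡42, 19²≡32, 20²≡24, 21²≡18, 22²≡14, 23²≡12 (mod 47).
The residues are {1, 2, 3, 4, 6, 7, 8, 9, 12, 14, 16, 17, 18, 21, 24, 25, 27, 28, 32, 34, 36, 37, 42}; the non-residues are the remaining 23 nonzero classes.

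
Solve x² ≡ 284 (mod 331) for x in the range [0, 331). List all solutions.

51, 280

Since 331 ≡ 3 (mod 4), a square root of 284 is 284^((331+1)/4) = 284^83 mod 331.
Repeated squaring: 284^2≡223, 284^4≡79, 284^8≡283, 284^16≡318, 284^32≡169, 284^64≡95 (mod 331).
284^83 = 284^(64+16+2+1) ≡ 280 (mod 331).
Check: 280² = 78400 ≡ 284 (mod 331). The two roots are 51 and 280.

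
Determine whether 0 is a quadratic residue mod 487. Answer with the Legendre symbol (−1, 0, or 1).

Top reduces to 0: gcd > 1, so the symbol is 0.

0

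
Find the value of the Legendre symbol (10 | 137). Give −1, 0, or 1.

Pull out 2: since 137 ≡ 1 (mod 8), (2/137) = +1.
Reciprocity: 5 ≡ 1 and 137 ≡ 1 (mod 4), so (5/137) = +(137/5).
Reduce top mod 5: now compute (2/5).
Pull out 2: since 5 ≡ 5 (mod 8), (2/5) = -1.
Reached (1/5) = 1. Collecting the sign flips along the way, the symbol is -1.

-1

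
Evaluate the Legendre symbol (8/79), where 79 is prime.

1

Euler's criterion: (8/79) ≡ 8^39 (mod 79).
8^2 ≡ 64 (mod 79)
8^4 ≡ 67 (mod 79)
8^8 ≡ 65 (mod 79)
8^16 ≡ 38 (mod 79)
8^32 ≡ 22 (mod 79)
8^39 = 8^(32+4+2+1) ≡ 1 (mod 79).
Result is 1, so (8/79) = 1.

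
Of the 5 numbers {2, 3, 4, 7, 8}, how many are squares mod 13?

2

(2/13) = -1 → non-residue.
(3/13) = +1 → QR.
(4/13) = +1 → QR.
(7/13) = -1 → non-residue.
(8/13) = -1 → non-residue.
Total quadratic residues among the 5: 2.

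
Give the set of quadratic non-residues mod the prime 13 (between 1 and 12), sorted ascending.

2, 5, 6, 7, 8, 11

Square k = 1,…,6 (k and 13−k give the same square):
1²=1, 2²=4, 3²=9, 4²≡3, 5²≡12, 6²≡10 (mod 13).
The residues are {1, 3, 4, 9, 10, 12}; the non-residues are the remaining 6 nonzero classes.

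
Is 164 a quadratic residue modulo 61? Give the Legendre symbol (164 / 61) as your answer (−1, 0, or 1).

First reduce: 164 ≡ 42 (mod 61).
Pull out 2: since 61 ≡ 5 (mod 8), (2/61) = -1.
Reciprocity: 21 ≡ 1 and 61 ≡ 1 (mod 4), so (21/61) = +(61/21).
Reduce top mod 21: now compute (19/21).
Reciprocity: 19 ≡ 3 and 21 ≡ 1 (mod 4), so (19/21) = +(21/19).
Reduce top mod 19: now compute (2/19).
Pull out 2: since 19 ≡ 3 (mod 8), (2/19) = -1.
Reached (1/19) = 1. Collecting the sign flips along the way, the symbol is +1.

1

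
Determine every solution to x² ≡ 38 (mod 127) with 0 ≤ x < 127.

Since 127 ≡ 3 (mod 4), a square root of 38 is 38^((127+1)/4) = 38^32 mod 127.
Repeated squaring: 38^2≡47, 38^4≡50, 38^8≡87, 38^16≡76, 38^32≡61 (mod 127).
38^32 = 38^(32) ≡ 61 (mod 127).
Check: 61² = 3721 ≡ 38 (mod 127). The two roots are 61 and 66.

61, 66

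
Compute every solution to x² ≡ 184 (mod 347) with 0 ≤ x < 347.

35, 312

Since 347 ≡ 3 (mod 4), a square root of 184 is 184^((347+1)/4) = 184^87 mod 347.
Repeated squaring: 184^2≡197, 184^4≡292, 184^8≡249, 184^16≡235, 184^32≡52, 184^64≡275 (mod 347).
184^87 = 184^(64+16+4+2+1) ≡ 35 (mod 347).
Check: 35² = 1225 ≡ 184 (mod 347). The two roots are 35 and 312.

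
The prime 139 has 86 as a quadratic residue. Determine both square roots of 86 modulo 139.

15, 124

Since 139 ≡ 3 (mod 4), a square root of 86 is 86^((139+1)/4) = 86^35 mod 139.
Repeated squaring: 86^2≡29, 86^4≡7, 86^8≡49, 86^16≡38, 86^32≡54 (mod 139).
86^35 = 86^(32+2+1) ≡ 124 (mod 139).
Check: 124² = 15376 ≡ 86 (mod 139). The two roots are 15 and 124.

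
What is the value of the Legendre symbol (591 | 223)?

First reduce: 591 ≡ 145 (mod 223).
Reciprocity: 145 ≡ 1 and 223 ≡ 3 (mod 4), so (145/223) = +(223/145).
Reduce top mod 145: now compute (78/145).
Pull out 2: since 145 ≡ 1 (mod 8), (2/145) = +1.
Reciprocity: 39 ≡ 3 and 145 ≡ 1 (mod 4), so (39/145) = +(145/39).
Reduce top mod 39: now compute (28/39).
Pull out 2^2: since 39 ≡ 7 (mod 8), (2/39) = +1, so (2/39)^2 = +1.
Reciprocity: 7 ≡ 3 and 39 ≡ 3 (mod 4), so (7/39) = −(39/7).
Reduce top mod 7: now compute (4/7).
Pull out 2^2: since 7 ≡ 7 (mod 8), (2/7) = +1, so (2/7)^2 = +1.
Reached (1/7) = 1. Collecting the sign flips along the way, the symbol is -1.

-1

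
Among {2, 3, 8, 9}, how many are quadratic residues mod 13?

2

(2/13) = -1 → non-residue.
(3/13) = +1 → QR.
(8/13) = -1 → non-residue.
(9/13) = +1 → QR.
Total quadratic residues among the 4: 2.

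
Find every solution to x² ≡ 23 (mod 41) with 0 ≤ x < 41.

41 ≡ 1 (mod 4), so we find a root by search.
Trying successive values, 8² = 64 ≡ 23 (mod 41). The other root is 41 − 8 = 33.

8, 33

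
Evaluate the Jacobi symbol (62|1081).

-1

Pull out 2: since 1081 ≡ 1 (mod 8), (2/1081) = +1.
Reciprocity: 31 ≡ 3 and 1081 ≡ 1 (mod 4), so (31/1081) = +(1081/31).
Reduce top mod 31: now compute (27/31).
Reciprocity: 27 ≡ 3 and 31 ≡ 3 (mod 4), so (27/31) = −(31/27).
Reduce top mod 27: now compute (4/27).
Pull out 2^2: since 27 ≡ 3 (mod 8), (2/27) = -1, so (2/27)^2 = +1.
Reached (1/27) = 1. Collecting the sign flips along the way, the symbol is -1.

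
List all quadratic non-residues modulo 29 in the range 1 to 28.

2,3,8,10,11,12,14,15,17,18,19,21,26,27

Square k = 1,…,14 (k and 29−k give the same square):
1²=1, 2²=4, 3²=9, 4²=16, 5²=25, 6²≡7, 7²≡20, 8²≡6, 9²≡23, 10²≡13, 11²≡5, 12²≡28, 13²≡24, 14²≡22 (mod 29).
The residues are {1, 4, 5, 6, 7, 9, 13, 16, 20, 22, 23, 24, 25, 28}; the non-residues are the remaining 14 nonzero classes.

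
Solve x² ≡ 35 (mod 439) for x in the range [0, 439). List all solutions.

107, 332

Since 439 ≡ 3 (mod 4), a square root of 35 is 35^((439+1)/4) = 35^110 mod 439.
Repeated squaring: 35^2≡347, 35^4≡123, 35^8≡203, 35^16≡382, 35^32≡176, 35^64≡246 (mod 439).
35^110 = 35^(64+32+8+4+2) ≡ 332 (mod 439).
Check: 332² = 110224 ≡ 35 (mod 439). The two roots are 107 and 332.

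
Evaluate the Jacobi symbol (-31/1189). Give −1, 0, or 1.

-1

First reduce: -31 ≡ 1158 (mod 1189).
Pull out 2: since 1189 ≡ 5 (mod 8), (2/1189) = -1.
Reciprocity: 579 ≡ 3 and 1189 ≡ 1 (mod 4), so (579/1189) = +(1189/579).
Reduce top mod 579: now compute (31/579).
Reciprocity: 31 ≡ 3 and 579 ≡ 3 (mod 4), so (31/579) = −(579/31).
Reduce top mod 31: now compute (21/31).
Reciprocity: 21 ≡ 1 and 31 ≡ 3 (mod 4), so (21/31) = +(31/21).
Reduce top mod 21: now compute (10/21).
Pull out 2: since 21 ≡ 5 (mod 8), (2/21) = -1.
Reciprocity: 5 ≡ 1 and 21 ≡ 1 (mod 4), so (5/21) = +(21/5).
Reduce top mod 5: now compute (1/5).
Reached (1/5) = 1. Collecting the sign flips along the way, the symbol is -1.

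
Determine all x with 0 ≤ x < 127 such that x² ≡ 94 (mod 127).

27, 100

Since 127 ≡ 3 (mod 4), a square root of 94 is 94^((127+1)/4) = 94^32 mod 127.
Repeated squaring: 94^2≡73, 94^4≡122, 94^8≡25, 94^16≡117, 94^32≡100 (mod 127).
94^32 = 94^(32) ≡ 100 (mod 127).
Check: 100² = 10000 ≡ 94 (mod 127). The two roots are 27 and 100.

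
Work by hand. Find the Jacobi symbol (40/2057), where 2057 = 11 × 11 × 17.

-1

Pull out 2^3: since 2057 ≡ 1 (mod 8), (2/2057) = +1, so (2/2057)^3 = +1.
Reciprocity: 5 ≡ 1 and 2057 ≡ 1 (mod 4), so (5/2057) = +(2057/5).
Reduce top mod 5: now compute (2/5).
Pull out 2: since 5 ≡ 5 (mod 8), (2/5) = -1.
Reached (1/5) = 1. Collecting the sign flips along the way, the symbol is -1.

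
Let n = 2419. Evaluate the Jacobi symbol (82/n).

0

Pull out 2: since 2419 ≡ 3 (mod 8), (2/2419) = -1.
Reciprocity: 41 ≡ 1 and 2419 ≡ 3 (mod 4), so (41/2419) = +(2419/41).
Reduce top mod 41: now compute (0/41).
Top reduces to 0: gcd > 1, so the symbol is 0.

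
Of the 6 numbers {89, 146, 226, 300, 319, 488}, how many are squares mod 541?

5

(89/541) = -1 → non-residue.
(146/541) = +1 → QR.
(226/541) = +1 → QR.
(300/541) = +1 → QR.
(319/541) = +1 → QR.
(488/541) = +1 → QR.
Total quadratic residues among the 6: 5.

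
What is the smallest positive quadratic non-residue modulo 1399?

3

(2/1399) = +1, so 2 is a residue.
(3/1399) = −1, so 3 is the smallest positive non-residue mod 1399.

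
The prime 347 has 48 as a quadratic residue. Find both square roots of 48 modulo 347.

33, 314

Since 347 ≡ 3 (mod 4), a square root of 48 is 48^((347+1)/4) = 48^87 mod 347.
Repeated squaring: 48^2≡222, 48^4≡10, 48^8≡100, 48^16≡284, 48^32≡152, 48^64≡202 (mod 347).
48^87 = 48^(64+16+4+2+1) ≡ 33 (mod 347).
Check: 33² = 1089 ≡ 48 (mod 347). The two roots are 33 and 314.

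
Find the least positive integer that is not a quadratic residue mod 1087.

3

(2/1087) = +1, so 2 is a residue.
(3/1087) = −1, so 3 is the smallest positive non-residue mod 1087.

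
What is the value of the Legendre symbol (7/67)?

Euler's criterion: (7/67) ≡ 7^33 (mod 67).
7^2 ≡ 49 (mod 67)
7^4 ≡ 56 (mod 67)
7^8 ≡ 54 (mod 67)
7^16 ≡ 35 (mod 67)
7^32 ≡ 19 (mod 67)
7^33 = 7^(32+1) ≡ 66 (mod 67).
Result is 66 ≡ −1, so (7/67) = −1.

-1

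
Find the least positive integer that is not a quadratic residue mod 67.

(2/67) = −1, so 2 is the smallest positive non-residue mod 67.

2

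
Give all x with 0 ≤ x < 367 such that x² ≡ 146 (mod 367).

Since 367 ≡ 3 (mod 4), a square root of 146 is 146^((367+1)/4) = 146^92 mod 367.
Repeated squaring: 146^2≡30, 146^4≡166, 146^8≡31, 146^16≡227, 146^32≡149, 146^64≡181 (mod 367).
146^92 = 146^(64+16+8+4) ≡ 231 (mod 367).
Check: 231² = 53361 ≡ 146 (mod 367). The two roots are 136 and 231.

136, 231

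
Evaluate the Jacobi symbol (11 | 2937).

Reciprocity: 11 ≡ 3 and 2937 ≡ 1 (mod 4), so (11/2937) = +(2937/11).
Reduce top mod 11: now compute (0/11).
Top reduces to 0: gcd > 1, so the symbol is 0.

0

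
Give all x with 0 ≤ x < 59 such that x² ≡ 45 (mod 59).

24, 35

Since 59 ≡ 3 (mod 4), a square root of 45 is 45^((59+1)/4) = 45^15 mod 59.
Repeated squaring: 45^2≡19, 45^4≡7, 45^8≡49 (mod 59).
45^15 = 45^(8+4+2+1) ≡ 35 (mod 59).
Check: 35² = 1225 ≡ 45 (mod 59). The two roots are 24 and 35.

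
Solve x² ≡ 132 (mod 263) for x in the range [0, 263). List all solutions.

Since 263 ≡ 3 (mod 4), a square root of 132 is 132^((263+1)/4) = 132^66 mod 263.
Repeated squaring: 132^2≡66, 132^4≡148, 132^8≡75, 132^16≡102, 132^32≡147, 132^64≡43 (mod 263).
132^66 = 132^(64+2) ≡ 208 (mod 263).
Check: 208² = 43264 ≡ 132 (mod 263). The two roots are 55 and 208.

55, 208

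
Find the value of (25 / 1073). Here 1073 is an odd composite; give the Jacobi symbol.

1

Reciprocity: 25 ≡ 1 and 1073 ≡ 1 (mod 4), so (25/1073) = +(1073/25).
Reduce top mod 25: now compute (23/25).
Reciprocity: 23 ≡ 3 and 25 ≡ 1 (mod 4), so (23/25) = +(25/23).
Reduce top mod 23: now compute (2/23).
Pull out 2: since 23 ≡ 7 (mod 8), (2/23) = +1.
Reached (1/23) = 1. Collecting the sign flips along the way, the symbol is +1.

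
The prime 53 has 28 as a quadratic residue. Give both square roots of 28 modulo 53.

53 ≡ 1 (mod 4), so we find a root by search.
Trying successive values, 9² = 81 ≡ 28 (mod 53). The other root is 53 − 9 = 44.

9, 44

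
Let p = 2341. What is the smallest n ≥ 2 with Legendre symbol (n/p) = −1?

2

(2/2341) = −1, so 2 is the smallest positive non-residue mod 2341.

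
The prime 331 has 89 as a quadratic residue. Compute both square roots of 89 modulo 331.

163, 168

Since 331 ≡ 3 (mod 4), a square root of 89 is 89^((331+1)/4) = 89^83 mod 331.
Repeated squaring: 89^2≡308, 89^4≡198, 89^8≡146, 89^16≡132, 89^32≡212, 89^64≡259 (mod 331).
89^83 = 89^(64+16+2+1) ≡ 163 (mod 331).
Check: 163² = 26569 ≡ 89 (mod 331). The two roots are 163 and 168.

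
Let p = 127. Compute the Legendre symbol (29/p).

-1

Reciprocity: 29 ≡ 1 and 127 ≡ 3 (mod 4), so (29/127) = +(127/29).
Reduce top mod 29: now compute (11/29).
Reciprocity: 11 ≡ 3 and 29 ≡ 1 (mod 4), so (11/29) = +(29/11).
Reduce top mod 11: now compute (7/11).
Reciprocity: 7 ≡ 3 and 11 ≡ 3 (mod 4), so (7/11) = −(11/7).
Reduce top mod 7: now compute (4/7).
Pull out 2^2: since 7 ≡ 7 (mod 8), (2/7) = +1, so (2/7)^2 = +1.
Reached (1/7) = 1. Collecting the sign flips along the way, the symbol is -1.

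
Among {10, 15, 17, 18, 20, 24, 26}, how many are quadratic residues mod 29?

2

(10/29) = -1 → non-residue.
(15/29) = -1 → non-residue.
(17/29) = -1 → non-residue.
(18/29) = -1 → non-residue.
(20/29) = +1 → QR.
(24/29) = +1 → QR.
(26/29) = -1 → non-residue.
Total quadratic residues among the 7: 2.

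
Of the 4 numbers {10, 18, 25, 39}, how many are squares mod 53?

(10/53) = +1 → QR.
(18/53) = -1 → non-residue.
(25/53) = +1 → QR.
(39/53) = -1 → non-residue.
Total quadratic residues among the 4: 2.

2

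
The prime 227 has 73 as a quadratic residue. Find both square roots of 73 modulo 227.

Since 227 ≡ 3 (mod 4), a square root of 73 is 73^((227+1)/4) = 73^57 mod 227.
Repeated squaring: 73^2≡108, 73^4≡87, 73^8≡78, 73^16≡182, 73^32≡209 (mod 227).
73^57 = 73^(32+16+8+1) ≡ 181 (mod 227).
Check: 181² = 32761 ≡ 73 (mod 227). The two roots are 46 and 181.

46, 181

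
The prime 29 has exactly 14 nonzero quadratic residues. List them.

1, 4, 5, 6, 7, 9, 13, 16, 20, 22, 23, 24, 25, 28

Square k = 1,…,14 (k and 29−k give the same square):
1²=1, 2²=4, 3²=9, 4²=16, 5²=25, 6²≡7, 7²≡20, 8²≡6, 9²≡23, 10²≡13, 11²≡5, 12²≡28, 13²≡24, 14²≡22 (mod 29).
So the quadratic residues mod 29 are {1, 4, 5, 6, 7, 9, 13, 16, 20, 22, 23, 24, 25, 28}.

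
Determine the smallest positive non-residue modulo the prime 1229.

(2/1229) = −1, so 2 is the smallest positive non-residue mod 1229.

2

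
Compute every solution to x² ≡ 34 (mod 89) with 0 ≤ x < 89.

89 ≡ 1 (mod 4), so we find a root by search.
Trying successive values, 37² = 1369 ≡ 34 (mod 89). The other root is 89 − 37 = 52.

37, 52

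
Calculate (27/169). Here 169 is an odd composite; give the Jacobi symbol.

1

Reciprocity: 27 ≡ 3 and 169 ≡ 1 (mod 4), so (27/169) = +(169/27).
Reduce top mod 27: now compute (7/27).
Reciprocity: 7 ≡ 3 and 27 ≡ 3 (mod 4), so (7/27) = −(27/7).
Reduce top mod 7: now compute (6/7).
Pull out 2: since 7 ≡ 7 (mod 8), (2/7) = +1.
Reciprocity: 3 ≡ 3 and 7 ≡ 3 (mod 4), so (3/7) = −(7/3).
Reduce top mod 3: now compute (1/3).
Reached (1/3) = 1. Collecting the sign flips along the way, the symbol is +1.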